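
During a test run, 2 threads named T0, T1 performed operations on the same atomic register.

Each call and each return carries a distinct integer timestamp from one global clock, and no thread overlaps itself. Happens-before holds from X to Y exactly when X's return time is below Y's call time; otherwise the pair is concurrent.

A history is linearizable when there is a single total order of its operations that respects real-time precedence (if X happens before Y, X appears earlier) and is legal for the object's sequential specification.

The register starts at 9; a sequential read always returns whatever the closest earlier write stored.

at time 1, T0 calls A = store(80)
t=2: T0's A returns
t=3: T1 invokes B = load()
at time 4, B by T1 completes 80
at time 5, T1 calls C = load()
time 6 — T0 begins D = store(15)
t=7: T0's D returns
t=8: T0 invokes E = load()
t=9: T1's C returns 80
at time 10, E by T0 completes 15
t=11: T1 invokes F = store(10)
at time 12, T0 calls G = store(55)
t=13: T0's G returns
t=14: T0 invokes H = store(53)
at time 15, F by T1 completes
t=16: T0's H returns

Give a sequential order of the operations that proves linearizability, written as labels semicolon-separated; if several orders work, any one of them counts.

after step 1 (A store(80)): value 80
after step 2 (B load() → 80): value 80
after step 3 (C load() → 80): value 80
after step 4 (D store(15)): value 15
after step 5 (E load() → 15): value 15
after step 6 (F store(10)): value 10
after step 7 (G store(55)): value 55
after step 8 (H store(53)): value 53

A; B; C; D; E; F; G; H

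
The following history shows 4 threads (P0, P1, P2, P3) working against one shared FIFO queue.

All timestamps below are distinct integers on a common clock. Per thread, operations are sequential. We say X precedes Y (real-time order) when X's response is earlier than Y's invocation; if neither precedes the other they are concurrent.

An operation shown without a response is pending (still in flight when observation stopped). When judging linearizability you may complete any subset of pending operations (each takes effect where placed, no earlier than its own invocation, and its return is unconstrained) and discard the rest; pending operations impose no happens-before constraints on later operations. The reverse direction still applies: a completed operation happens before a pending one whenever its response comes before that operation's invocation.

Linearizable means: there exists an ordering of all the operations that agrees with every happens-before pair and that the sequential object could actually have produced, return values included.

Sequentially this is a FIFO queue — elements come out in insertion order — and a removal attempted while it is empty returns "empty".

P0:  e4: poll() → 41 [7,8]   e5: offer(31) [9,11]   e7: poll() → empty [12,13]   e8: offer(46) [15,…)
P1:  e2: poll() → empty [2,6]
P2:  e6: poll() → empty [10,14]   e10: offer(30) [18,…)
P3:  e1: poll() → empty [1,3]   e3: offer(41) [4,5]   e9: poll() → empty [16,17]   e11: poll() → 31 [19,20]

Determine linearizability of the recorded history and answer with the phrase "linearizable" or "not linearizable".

already the first 14 events (up to e6's response at time 14) admit no linearization; the first 13 still do
7 completed operations, 9 real-time-consistent orders — every FIFO queue replay fails
take e1, e2, e3, e4, e5, e6, e7: step 6 already fails, because e6 poll() → empty cannot occur there
take e1, e2, e3, e4, e5, e7, e6: step 6 already fails, because e7 poll() → empty cannot occur there

not linearizable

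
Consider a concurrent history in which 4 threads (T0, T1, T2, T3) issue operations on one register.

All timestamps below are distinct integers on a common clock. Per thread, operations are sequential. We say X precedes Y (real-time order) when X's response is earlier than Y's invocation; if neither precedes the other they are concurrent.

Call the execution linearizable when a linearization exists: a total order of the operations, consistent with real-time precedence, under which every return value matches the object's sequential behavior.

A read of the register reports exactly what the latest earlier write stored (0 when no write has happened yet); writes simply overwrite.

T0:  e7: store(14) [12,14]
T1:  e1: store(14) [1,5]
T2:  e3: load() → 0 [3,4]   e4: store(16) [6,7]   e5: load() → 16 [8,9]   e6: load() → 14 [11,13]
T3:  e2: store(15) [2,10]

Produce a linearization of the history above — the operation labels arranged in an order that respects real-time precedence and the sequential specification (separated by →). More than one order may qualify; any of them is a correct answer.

e3 → e1 → e2 → e4 → e5 → e7 → e6

1. e3 load() → 0, leaving value 0
2. e1 store(14), leaving value 14
3. e2 store(15), leaving value 15
4. e4 store(16), leaving value 16
5. e5 load() → 16, leaving value 16
6. e7 store(14), leaving value 14
7. e6 load() → 14, leaving value 14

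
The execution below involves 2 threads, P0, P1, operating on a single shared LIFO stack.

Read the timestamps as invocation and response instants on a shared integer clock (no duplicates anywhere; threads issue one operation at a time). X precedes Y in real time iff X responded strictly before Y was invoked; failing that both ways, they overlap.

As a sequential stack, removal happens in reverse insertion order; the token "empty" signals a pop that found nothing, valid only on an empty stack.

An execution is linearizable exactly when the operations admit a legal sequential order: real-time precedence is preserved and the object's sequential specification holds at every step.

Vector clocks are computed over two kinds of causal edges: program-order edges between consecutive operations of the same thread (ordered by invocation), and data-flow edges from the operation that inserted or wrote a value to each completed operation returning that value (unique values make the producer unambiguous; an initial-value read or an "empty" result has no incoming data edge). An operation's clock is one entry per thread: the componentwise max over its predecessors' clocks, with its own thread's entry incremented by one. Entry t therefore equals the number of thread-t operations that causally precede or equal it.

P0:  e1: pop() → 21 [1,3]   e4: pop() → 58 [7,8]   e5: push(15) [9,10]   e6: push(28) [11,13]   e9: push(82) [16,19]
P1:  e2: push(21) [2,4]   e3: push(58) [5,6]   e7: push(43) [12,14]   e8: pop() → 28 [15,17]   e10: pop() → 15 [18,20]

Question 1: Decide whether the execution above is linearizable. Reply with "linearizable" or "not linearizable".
prefix check: 1..19 passes, 1..20 fails once e10's time-20 response joins
12 orders of the 10 completed LIFO stack ops respect real time; none is legal
for example e1, e2, e3, e4, e5, e6, e7, e8, e9, e10 fails at step 1: e1 pop() → 21 is not legal there
for example e1, e2, e3, e4, e5, e6, e7, e8, e10, e9 fails at step 1: e1 pop() → 21 is not legal there

not linearizable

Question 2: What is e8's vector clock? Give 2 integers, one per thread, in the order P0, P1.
invoked at 2, e2 has no predecessors; its own P1 bump gives (0, 1)
VC(e3, invoked at 5): max of VC(e2)=(0, 1), then +1 on thread P1 → (0, 2)
VC(e1, invoked at 1): max of VC(e2)=(0, 1), then +1 on thread P0 → (1, 1)
VC(e7, invoked at 12): max of VC(e3)=(0, 2), then +1 on thread P1 → (0, 3)
VC(e4, invoked at 7): max of VC(e1)=(1, 1), VC(e3)=(0, 2), then +1 on thread P0 → (2, 2)
VC(e5, invoked at 9): max of VC(e4)=(2, 2), then +1 on thread P0 → (3, 2)
VC(e6, invoked at 11): max of VC(e5)=(3, 2), then +1 on thread P0 → (4, 2)
VC(e9, invoked at 16): max of VC(e6)=(4, 2), then +1 on thread P0 → (5, 2)
VC(e8, invoked at 15): max of VC(e6)=(4, 2), VC(e7)=(0, 3), then +1 on thread P1 → (4, 4)
VC(e10, invoked at 18): max of VC(e5)=(3, 2), VC(e8)=(4, 4), then +1 on thread P1 → (4, 5)
target: VC(e8) = (4, 4)

(4, 4)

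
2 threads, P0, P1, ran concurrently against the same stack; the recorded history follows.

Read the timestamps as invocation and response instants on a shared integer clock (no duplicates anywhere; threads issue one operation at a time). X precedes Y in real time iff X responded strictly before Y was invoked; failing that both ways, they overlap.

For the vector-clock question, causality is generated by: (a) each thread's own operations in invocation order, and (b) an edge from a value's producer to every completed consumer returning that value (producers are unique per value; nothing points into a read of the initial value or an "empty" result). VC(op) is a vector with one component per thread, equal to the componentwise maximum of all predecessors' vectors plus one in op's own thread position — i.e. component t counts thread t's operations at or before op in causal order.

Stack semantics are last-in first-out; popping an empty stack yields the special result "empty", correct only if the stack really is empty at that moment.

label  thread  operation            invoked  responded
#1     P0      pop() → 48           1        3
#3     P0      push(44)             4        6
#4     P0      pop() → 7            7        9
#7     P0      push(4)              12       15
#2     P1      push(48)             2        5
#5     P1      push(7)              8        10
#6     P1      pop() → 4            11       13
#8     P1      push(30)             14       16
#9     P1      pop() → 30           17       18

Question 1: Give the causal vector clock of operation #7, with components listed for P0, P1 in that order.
invoked at 2, #2 has no predecessors; its own P1 bump gives (0, 1)
#5 (invocation 8): componentwise max over VC(#2)=(0, 1), +1 at P1, giving (0, 2)
#1 (invocation 1): componentwise max over VC(#2)=(0, 1), +1 at P0, giving (1, 1)
#3 (invocation 4): componentwise max over VC(#1)=(1, 1), +1 at P0, giving (2, 1)
#4 (invocation 7): componentwise max over VC(#3)=(2, 1), VC(#5)=(0, 2), +1 at P0, giving (3, 2)
#7 (invocation 12): componentwise max over VC(#4)=(3, 2), +1 at P0, giving (4, 2)
#6 (invocation 11): componentwise max over VC(#5)=(0, 2), VC(#7)=(4, 2), +1 at P1, giving (4, 3)
#8 (invocation 14): componentwise max over VC(#6)=(4, 3), +1 at P1, giving (4, 4)
#9 (invocation 17): componentwise max over VC(#8)=(4, 4), +1 at P1, giving (4, 5)
target: VC(#7) = (4, 2)

(4, 2)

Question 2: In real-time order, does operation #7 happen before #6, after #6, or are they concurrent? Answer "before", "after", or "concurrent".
#7 spans [12,15], #6 spans [11,13]
the intervals overlap in both directions

concurrent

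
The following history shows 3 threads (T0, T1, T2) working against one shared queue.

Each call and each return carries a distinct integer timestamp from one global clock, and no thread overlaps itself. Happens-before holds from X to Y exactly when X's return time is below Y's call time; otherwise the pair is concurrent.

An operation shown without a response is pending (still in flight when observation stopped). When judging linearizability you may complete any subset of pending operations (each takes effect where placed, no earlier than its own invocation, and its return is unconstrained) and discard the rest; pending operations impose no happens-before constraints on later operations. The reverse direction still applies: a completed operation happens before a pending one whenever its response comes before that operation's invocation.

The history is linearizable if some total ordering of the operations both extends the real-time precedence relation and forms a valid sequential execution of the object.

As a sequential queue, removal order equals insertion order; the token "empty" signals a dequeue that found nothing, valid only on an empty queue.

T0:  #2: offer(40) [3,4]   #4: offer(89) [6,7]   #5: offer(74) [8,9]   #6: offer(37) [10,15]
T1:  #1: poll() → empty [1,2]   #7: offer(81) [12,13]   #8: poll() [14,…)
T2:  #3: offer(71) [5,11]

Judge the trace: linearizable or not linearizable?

a witness: #1, #2, #3, #4, #5, #6, #7
step 1: #1 poll() → empty — queue <>
step 2: #2 offer(40) — queue <40>
step 3: #3 offer(71) — queue <40,71>
step 4: #4 offer(89) — queue <40,71,89>
step 5: #5 offer(74) — queue <40,71,89,74>
step 6: #6 offer(37) — queue <40,71,89,74,37>
step 7: #7 offer(81) — queue <40,71,89,74,37,81>

linearizable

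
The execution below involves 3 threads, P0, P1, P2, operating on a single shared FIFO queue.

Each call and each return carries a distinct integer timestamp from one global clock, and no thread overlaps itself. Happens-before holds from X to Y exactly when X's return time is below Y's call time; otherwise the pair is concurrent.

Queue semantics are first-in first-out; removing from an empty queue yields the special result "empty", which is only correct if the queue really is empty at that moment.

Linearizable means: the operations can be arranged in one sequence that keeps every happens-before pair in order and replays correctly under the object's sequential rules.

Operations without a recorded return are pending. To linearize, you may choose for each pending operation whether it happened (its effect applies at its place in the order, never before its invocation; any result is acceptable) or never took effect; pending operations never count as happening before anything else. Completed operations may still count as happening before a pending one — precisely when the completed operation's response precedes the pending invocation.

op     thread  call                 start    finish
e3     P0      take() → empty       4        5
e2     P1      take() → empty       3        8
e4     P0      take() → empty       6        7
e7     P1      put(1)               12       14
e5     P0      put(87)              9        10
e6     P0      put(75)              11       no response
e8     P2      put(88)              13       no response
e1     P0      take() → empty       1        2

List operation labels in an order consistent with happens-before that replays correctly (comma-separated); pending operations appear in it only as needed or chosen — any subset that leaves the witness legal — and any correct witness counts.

e1, e2, e3, e4, e5, e6, e7

step 1: e1 take() → empty — queue <>
step 2: e2 take() → empty — queue <>
step 3: e3 take() → empty — queue <>
step 4: e4 take() → empty — queue <>
step 5: e5 put(87) — queue <87>
step 6: e6 put(75) (pending, included) — queue <87,75>
step 7: e7 put(1) — queue <87,75,1>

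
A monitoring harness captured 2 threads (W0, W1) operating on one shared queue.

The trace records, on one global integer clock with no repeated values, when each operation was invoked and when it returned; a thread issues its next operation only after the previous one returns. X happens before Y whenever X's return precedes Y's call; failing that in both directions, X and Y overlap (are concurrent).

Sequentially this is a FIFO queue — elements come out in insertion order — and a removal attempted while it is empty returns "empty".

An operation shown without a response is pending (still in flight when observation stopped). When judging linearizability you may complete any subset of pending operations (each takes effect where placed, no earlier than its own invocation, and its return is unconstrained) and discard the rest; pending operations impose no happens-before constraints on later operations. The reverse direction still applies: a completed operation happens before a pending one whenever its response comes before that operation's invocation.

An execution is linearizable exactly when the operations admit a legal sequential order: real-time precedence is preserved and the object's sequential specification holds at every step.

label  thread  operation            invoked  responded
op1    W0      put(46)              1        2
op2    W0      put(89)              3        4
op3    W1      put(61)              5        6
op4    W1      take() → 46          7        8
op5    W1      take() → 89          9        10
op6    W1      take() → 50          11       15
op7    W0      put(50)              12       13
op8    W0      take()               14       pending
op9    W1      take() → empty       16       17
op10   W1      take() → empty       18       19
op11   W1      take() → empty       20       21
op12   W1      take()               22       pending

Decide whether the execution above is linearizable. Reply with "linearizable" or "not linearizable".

linearizable

one valid linearization: op1, op2, op3, op4, op5, op7, op8, op6, op9, op10, op11
step 1: op1 put(46) — queue <46>
step 2: op2 put(89) — queue <46,89>
step 3: op3 put(61) — queue <46,89,61>
step 4: op4 take() → 46 — queue <89,61>
step 5: op5 take() → 89 — queue <61>
step 6: op7 put(50) — queue <61,50>
step 7: op8 take() (pending, included) — queue <50>
step 8: op6 take() → 50 — queue <>
step 9: op9 take() → empty — queue <>
step 10: op10 take() → empty — queue <>
step 11: op11 take() → empty — queue <>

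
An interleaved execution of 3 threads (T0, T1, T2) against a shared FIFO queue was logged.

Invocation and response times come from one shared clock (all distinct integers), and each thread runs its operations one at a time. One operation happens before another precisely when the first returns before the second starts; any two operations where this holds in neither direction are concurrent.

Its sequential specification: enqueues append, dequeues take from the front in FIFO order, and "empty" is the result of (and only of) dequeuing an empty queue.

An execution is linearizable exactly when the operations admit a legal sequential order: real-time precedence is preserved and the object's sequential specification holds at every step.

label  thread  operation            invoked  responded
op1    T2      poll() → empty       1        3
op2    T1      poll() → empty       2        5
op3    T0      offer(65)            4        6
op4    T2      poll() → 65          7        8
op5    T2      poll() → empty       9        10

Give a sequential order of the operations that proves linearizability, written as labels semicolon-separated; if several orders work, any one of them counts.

1. op1 poll() → empty, leaving queue <>
2. op2 poll() → empty, leaving queue <>
3. op3 offer(65), leaving queue <65>
4. op4 poll() → 65, leaving queue <>
5. op5 poll() → empty, leaving queue <>

op1; op2; op3; op4; op5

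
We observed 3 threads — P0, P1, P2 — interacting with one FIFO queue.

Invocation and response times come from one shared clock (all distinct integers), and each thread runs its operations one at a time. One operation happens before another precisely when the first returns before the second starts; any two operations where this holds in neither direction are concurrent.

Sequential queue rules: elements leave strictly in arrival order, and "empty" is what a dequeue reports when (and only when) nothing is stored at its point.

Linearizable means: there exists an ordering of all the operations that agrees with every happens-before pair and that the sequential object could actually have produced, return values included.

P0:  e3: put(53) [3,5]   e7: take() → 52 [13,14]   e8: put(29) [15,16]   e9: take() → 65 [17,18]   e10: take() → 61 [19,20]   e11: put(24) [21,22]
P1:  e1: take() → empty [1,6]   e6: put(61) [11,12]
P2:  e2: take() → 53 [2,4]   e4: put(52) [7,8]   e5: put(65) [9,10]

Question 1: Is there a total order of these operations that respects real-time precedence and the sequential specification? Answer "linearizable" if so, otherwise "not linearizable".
one valid linearization: e1, e3, e2, e4, e5, e6, e7, e8, e9, e10, e11
after step 1 (e1 take() → empty): queue <>
after step 2 (e3 put(53)): queue <53>
after step 3 (e2 take() → 53): queue <>
after step 4 (e4 put(52)): queue <52>
after step 5 (e5 put(65)): queue <52,65>
after step 6 (e6 put(61)): queue <52,65,61>
after step 7 (e7 take() → 52): queue <65,61>
after step 8 (e8 put(29)): queue <65,61,29>
after step 9 (e9 take() → 65): queue <61,29>
after step 10 (e10 take() → 61): queue <29>
after step 11 (e11 put(24)): queue <29,24>

linearizable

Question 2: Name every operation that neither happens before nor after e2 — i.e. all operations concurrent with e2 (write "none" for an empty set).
e2 spans [2,4]: anything still running between times 2 and 4 counts as concurrent
e1 [1,6]: concurrent
e3 [3,5]: concurrent
e4 [7,8]: after
e5 [9,10]: after
e6 [11,12]: after
e7 [13,14]: after
e8 [15,16]: after
e9 [17,18]: after
e10 [19,20]: after
e11 [21,22]: after

e1, e3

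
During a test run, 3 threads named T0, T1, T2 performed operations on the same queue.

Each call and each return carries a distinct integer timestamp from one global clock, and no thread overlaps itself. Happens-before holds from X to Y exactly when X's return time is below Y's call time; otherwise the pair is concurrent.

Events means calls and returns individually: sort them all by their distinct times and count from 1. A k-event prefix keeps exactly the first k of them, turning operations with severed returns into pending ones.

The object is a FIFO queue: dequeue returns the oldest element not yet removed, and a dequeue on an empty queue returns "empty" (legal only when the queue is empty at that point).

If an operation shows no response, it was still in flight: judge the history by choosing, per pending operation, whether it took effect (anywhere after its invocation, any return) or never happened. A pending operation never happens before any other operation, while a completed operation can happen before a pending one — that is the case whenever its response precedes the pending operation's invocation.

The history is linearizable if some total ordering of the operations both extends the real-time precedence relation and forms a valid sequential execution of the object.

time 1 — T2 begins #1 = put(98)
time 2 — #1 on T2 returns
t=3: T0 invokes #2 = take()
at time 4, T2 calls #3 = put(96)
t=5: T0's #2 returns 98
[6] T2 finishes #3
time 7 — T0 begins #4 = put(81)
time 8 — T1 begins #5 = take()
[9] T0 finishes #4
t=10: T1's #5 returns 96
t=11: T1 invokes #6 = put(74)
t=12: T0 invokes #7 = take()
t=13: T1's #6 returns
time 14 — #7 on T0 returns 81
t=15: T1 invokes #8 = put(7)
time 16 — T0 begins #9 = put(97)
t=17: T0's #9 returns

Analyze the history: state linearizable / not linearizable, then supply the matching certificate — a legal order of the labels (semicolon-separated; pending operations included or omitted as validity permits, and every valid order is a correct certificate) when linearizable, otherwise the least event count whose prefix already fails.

step 1: #1 put(98) — queue <98>
step 2: #2 take() → 98 — queue <>
step 3: #3 put(96) — queue <96>
step 4: #4 put(81) — queue <96,81>
step 5: #5 take() → 96 — queue <81>
step 6: #6 put(74) — queue <81,74>
step 7: #7 take() → 81 — queue <74>
step 8: #8 put(7) (pending, included) — queue <74,7>
step 9: #9 put(97) — queue <74,7,97>

linearizable — witness: #1; #2; #3; #4; #5; #6; #7; #8; #9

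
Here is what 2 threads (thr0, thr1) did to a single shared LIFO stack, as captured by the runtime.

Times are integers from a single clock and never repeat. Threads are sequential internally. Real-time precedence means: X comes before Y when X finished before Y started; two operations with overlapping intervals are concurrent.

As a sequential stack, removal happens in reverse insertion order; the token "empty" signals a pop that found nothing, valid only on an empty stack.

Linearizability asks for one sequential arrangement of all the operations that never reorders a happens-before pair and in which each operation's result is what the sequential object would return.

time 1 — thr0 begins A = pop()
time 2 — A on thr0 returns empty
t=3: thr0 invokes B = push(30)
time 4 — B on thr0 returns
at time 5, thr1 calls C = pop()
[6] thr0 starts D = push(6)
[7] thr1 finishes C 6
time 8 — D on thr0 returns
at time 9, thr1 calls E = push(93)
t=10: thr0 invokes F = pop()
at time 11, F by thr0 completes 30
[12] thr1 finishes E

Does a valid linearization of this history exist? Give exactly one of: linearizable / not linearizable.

linearizable

a witness: A, B, D, C, F, E
1. A pop() → empty, leaving stack <>
2. B push(30), leaving stack <30>
3. D push(6), leaving stack <30,6>
4. C pop() → 6, leaving stack <30>
5. F pop() → 30, leaving stack <>
6. E push(93), leaving stack <93>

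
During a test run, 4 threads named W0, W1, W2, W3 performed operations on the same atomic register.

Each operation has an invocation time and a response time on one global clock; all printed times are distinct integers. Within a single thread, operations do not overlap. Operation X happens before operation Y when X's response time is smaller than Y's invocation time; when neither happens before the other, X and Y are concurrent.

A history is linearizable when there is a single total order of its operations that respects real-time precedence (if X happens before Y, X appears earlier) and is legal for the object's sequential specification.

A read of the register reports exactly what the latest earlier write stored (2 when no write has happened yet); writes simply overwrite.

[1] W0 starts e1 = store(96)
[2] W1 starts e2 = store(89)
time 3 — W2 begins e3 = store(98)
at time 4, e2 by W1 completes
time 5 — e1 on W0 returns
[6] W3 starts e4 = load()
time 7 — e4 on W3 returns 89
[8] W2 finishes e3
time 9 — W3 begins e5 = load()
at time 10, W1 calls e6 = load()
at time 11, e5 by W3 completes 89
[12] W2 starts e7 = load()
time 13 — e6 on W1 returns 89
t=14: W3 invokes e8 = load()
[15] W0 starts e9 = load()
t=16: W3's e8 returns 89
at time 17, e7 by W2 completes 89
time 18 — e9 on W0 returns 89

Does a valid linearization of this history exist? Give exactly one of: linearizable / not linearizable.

one valid linearization: e1, e3, e2, e4, e5, e6, e7, e8, e9
step 1: e1 store(96) — value 96
step 2: e3 store(98) — value 98
step 3: e2 store(89) — value 89
step 4: e4 load() → 89 — value 89
step 5: e5 load() → 89 — value 89
step 6: e6 load() → 89 — value 89
step 7: e7 load() → 89 — value 89
step 8: e8 load() → 89 — value 89
step 9: e9 load() → 89 — value 89

linearizable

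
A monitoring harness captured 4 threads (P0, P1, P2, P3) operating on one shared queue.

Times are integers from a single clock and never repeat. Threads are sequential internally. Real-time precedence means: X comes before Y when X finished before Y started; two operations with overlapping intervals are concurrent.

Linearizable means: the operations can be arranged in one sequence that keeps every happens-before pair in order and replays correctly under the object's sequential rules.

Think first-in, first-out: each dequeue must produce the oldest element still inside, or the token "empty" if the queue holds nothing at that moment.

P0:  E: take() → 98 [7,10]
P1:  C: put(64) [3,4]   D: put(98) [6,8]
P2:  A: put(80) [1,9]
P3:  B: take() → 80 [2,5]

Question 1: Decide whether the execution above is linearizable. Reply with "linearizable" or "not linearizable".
not linearizable

the violation lands at event 10, E's response at time 10: events 1..9 linearize, events 1..10 do not
the 5 completed operations admit 20 real-time orders; each fails the queue replay
take A, B, C, D, E: step 5 already fails, because E take() → 98 cannot occur there
take A, B, C, E, D: step 4 already fails, because E take() → 98 cannot occur there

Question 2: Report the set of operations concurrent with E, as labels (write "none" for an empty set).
A, D

E spans [7,10]: anything still running between times 7 and 10 counts as concurrent
A [1,9]: concurrent
B [2,5]: before
C [3,4]: before
D [6,8]: concurrent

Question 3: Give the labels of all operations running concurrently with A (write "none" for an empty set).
B, C, D, E

A spans [1,9]; an op avoiding the whole window 1..9 is ordered, any other is concurrent
B [2,5]: concurrent
C [3,4]: concurrent
D [6,8]: concurrent
E [7,10]: concurrent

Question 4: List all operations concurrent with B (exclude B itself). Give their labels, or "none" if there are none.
A, C

concurrent with B ([2,5]): every op whose interval crosses 2..5
A [1,9]: concurrent
C [3,4]: concurrent
D [6,8]: after
E [7,10]: after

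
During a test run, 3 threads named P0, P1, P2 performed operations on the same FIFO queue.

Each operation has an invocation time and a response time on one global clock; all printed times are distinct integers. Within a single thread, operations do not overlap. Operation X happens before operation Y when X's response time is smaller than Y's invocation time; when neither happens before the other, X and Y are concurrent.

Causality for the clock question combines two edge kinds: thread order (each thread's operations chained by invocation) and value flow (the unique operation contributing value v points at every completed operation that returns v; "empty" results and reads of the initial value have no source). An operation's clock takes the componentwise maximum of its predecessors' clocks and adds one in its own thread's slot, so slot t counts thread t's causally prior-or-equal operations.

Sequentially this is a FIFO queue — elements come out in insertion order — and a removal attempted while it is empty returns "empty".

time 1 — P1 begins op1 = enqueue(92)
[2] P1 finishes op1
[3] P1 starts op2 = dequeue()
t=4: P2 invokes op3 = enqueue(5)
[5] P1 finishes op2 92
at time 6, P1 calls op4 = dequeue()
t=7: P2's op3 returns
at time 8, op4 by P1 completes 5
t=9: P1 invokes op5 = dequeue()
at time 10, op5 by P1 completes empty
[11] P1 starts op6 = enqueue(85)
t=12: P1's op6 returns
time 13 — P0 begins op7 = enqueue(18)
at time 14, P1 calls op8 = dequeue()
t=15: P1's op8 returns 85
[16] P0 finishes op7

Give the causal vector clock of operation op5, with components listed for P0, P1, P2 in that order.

invoked at 4, op3 has no predecessors; its own P2 bump gives (0, 0, 1)
invoked at 1, op1 has no predecessors; its own P1 bump gives (0, 1, 0)
invoked at 13, op7 has no predecessors; its own P0 bump gives (1, 0, 0)
op2 (invocation 3): componentwise max over VC(op1)=(0, 1, 0), +1 at P1, giving (0, 2, 0)
op4 (invocation 6): componentwise max over VC(op2)=(0, 2, 0), VC(op3)=(0, 0, 1), +1 at P1, giving (0, 3, 1)
op5 (invocation 9): componentwise max over VC(op4)=(0, 3, 1), +1 at P1, giving (0, 4, 1)
op6 (invocation 11): componentwise max over VC(op5)=(0, 4, 1), +1 at P1, giving (0, 5, 1)
op8 (invocation 14): componentwise max over VC(op6)=(0, 5, 1), +1 at P1, giving (0, 6, 1)
target: VC(op5) = (0, 4, 1)

(0, 4, 1)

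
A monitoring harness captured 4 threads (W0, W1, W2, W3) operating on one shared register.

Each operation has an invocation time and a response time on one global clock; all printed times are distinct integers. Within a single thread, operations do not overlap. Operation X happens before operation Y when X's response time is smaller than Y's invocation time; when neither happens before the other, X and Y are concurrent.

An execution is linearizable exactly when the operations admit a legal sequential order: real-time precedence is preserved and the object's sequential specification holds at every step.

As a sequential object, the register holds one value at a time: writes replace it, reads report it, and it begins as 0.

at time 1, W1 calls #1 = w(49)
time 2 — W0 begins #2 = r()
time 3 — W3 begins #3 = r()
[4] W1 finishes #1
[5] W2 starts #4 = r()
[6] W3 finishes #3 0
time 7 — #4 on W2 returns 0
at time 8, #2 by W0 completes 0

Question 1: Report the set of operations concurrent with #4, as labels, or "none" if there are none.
Answer: #2, #3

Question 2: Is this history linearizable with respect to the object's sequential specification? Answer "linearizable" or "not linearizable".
the violation lands at event 7, #4's response at time 7: events 1..6 linearize, events 1..7 do not
checked exhaustively: 3 real-time-consistent orders of 3 completed operations, zero legal register replays
include/drop combinations of the 1 pending operation (#2) were all tried; none helps
take #1, #3, #4 (pending dropped): step 2 already fails, because #3 r() → 0 cannot occur there
take #1, #4, #3 (pending dropped): step 2 already fails, because #4 r() → 0 cannot occur there

not linearizable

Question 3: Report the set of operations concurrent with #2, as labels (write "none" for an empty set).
Answer: #1, #3, #4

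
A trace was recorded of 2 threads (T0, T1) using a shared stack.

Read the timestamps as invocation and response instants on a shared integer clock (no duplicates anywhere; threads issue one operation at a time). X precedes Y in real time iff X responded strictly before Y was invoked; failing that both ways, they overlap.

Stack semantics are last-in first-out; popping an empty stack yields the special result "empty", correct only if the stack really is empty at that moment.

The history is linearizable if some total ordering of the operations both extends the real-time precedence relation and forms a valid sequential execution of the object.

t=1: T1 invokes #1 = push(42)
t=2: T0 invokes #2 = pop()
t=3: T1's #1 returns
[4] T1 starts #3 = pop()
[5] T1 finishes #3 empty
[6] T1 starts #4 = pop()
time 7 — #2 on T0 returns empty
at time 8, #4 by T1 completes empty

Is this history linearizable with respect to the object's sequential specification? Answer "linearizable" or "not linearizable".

not linearizable

cut after 6 events: linearizable; cut after 7 events (#2 responds, time 7): not linearizable
the 3 completed operations admit 3 real-time orders; each fails the stack replay
no completion choice of the 1 pending operation (#4) rescues it — every subset was tried
one such order, #1, #2, #3 (pending dropped), breaks at step 2 where #2 pop() → empty is illegal
one such order, #1, #3, #2 (pending dropped), breaks at step 2 where #3 pop() → empty is illegal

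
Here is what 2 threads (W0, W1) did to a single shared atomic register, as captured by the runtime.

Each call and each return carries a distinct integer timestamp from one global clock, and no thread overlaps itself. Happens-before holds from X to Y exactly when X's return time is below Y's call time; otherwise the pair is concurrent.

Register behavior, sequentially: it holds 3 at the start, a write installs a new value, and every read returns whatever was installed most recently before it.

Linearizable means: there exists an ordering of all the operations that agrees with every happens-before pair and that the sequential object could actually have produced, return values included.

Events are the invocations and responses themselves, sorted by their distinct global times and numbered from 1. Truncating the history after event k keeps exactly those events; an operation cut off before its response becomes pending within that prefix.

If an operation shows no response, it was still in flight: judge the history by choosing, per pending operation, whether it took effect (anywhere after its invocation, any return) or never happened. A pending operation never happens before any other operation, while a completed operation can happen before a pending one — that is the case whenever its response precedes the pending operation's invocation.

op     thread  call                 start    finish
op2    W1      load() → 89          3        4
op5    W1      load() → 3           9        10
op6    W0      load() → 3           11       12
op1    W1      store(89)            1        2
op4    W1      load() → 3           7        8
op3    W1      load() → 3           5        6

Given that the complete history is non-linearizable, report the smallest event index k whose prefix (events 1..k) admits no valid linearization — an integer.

one valid order for events 1..5 is op1, op2:
step 1: op1 store(89) — value 89
step 2: op2 load() → 89 — value 89
with event 6 included (op3 responding at time 6), all real-time-consistent orders fail
sample order op1, op2, op3 stalls at step 3 — op3 load() → 3 has no legal effect

6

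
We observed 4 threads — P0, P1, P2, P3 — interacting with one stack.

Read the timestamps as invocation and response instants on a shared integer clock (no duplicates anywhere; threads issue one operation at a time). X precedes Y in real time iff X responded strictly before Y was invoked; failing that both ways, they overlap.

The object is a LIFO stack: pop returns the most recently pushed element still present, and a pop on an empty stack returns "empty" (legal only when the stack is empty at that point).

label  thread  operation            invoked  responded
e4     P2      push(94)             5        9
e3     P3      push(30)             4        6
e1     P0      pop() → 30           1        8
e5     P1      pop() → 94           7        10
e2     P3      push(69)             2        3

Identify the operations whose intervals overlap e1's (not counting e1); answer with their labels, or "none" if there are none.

e1 runs from 1 to 8; window-overlapping ops are concurrent
e2 [2,3]: concurrent
e3 [4,6]: concurrent
e4 [5,9]: concurrent
e5 [7,10]: concurrent

e2, e3, e4, e5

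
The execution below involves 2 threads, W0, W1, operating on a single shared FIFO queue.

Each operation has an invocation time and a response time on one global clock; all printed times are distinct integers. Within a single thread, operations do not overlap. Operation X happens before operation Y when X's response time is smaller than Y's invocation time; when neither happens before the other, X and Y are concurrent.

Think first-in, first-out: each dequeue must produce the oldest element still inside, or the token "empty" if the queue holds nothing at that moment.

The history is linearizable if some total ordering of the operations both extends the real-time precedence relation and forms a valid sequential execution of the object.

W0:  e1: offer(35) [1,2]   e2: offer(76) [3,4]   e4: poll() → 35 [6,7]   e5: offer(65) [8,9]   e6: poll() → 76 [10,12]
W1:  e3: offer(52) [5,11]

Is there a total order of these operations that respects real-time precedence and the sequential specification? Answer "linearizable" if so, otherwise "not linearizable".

witness order: e1, e2, e3, e4, e5, e6
step 1: e1 offer(35) — queue <35>
step 2: e2 offer(76) — queue <35,76>
step 3: e3 offer(52) — queue <35,76,52>
step 4: e4 poll() → 35 — queue <76,52>
step 5: e5 offer(65) — queue <76,52,65>
step 6: e6 poll() → 76 — queue <52,65>

linearizable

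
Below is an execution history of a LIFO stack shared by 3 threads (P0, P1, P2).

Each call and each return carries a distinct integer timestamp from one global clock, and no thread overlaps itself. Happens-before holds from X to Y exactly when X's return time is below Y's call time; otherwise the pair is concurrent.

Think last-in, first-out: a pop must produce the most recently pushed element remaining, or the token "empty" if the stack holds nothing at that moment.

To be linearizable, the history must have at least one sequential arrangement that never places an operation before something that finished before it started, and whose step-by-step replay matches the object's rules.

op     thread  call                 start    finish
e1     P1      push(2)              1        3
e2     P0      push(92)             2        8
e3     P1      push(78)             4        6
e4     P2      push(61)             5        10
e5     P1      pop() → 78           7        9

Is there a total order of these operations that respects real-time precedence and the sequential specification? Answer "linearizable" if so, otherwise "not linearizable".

a witness: e1, e2, e3, e5, e4
after step 1 (e1 push(2)): stack <2>
after step 2 (e2 push(92)): stack <2,92>
after step 3 (e3 push(78)): stack <2,92,78>
after step 4 (e5 pop() → 78): stack <2,92>
after step 5 (e4 push(61)): stack <2,92,61>

linearizable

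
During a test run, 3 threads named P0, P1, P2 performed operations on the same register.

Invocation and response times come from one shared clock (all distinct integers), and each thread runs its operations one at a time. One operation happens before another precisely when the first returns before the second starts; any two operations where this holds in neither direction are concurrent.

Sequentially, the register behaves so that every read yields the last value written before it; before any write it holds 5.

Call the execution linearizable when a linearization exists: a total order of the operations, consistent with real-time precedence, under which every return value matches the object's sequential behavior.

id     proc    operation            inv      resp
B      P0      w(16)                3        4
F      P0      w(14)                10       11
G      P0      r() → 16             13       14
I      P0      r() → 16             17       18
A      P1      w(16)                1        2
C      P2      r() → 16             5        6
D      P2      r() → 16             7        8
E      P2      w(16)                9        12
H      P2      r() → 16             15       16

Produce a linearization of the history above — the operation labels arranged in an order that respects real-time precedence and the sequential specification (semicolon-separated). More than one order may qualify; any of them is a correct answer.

A; B; C; D; F; E; G; H; I

step 1: A w(16) — value 16
step 2: B w(16) — value 16
step 3: C r() → 16 — value 16
step 4: D r() → 16 — value 16
step 5: F w(14) — value 14
step 6: E w(16) — value 16
step 7: G r() → 16 — value 16
step 8: H r() → 16 — value 16
step 9: I r() → 16 — value 16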